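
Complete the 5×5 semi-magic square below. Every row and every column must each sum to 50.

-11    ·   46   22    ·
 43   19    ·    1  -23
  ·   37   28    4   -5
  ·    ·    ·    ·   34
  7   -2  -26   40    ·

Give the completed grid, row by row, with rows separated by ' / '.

Row 2: 43 + 19 + 1 + (-23) + ? = 50, so (2,3) = 10.
Row 3 needs 50; the known cells sum to 64, so (3,1) = -14.
Row 5: 7 + (-2) + (-26) + 40 + ? = 50, so (5,5) = 31.
Column 1: -11 + 43 + (-14) + 7 + ? = 50, so (4,1) = 25.
Using column 3: 46 + 10 + 28 + (-26) + ? → (4,3) = 50 − 58 = -8.
Using column 4: 22 + 1 + 4 + 40 + ? → (4,4) = 50 − 67 = -17.
Using column 5: -23 + (-5) + 34 + 31 + ? → (1,5) = 50 − 37 = 13.
Using row 1: -11 + 46 + 22 + 13 + ? → (1,2) = 50 − 70 = -20.
From row 4, 50 − (25 + (-8) + (-17) + 34) gives (4,2) = 16.

-11 -20 46 22 13 / 43 19 10 1 -23 / -14 37 28 4 -5 / 25 16 -8 -17 34 / 7 -2 -26 40 31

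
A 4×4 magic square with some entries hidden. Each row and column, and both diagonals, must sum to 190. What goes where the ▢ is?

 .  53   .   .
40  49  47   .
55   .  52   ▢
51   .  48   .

41

From row 2, 190 − (40 + 49 + 47) gives (2,4) = 54.
Column 1 needs 190; the known cells sum to 146, so (1,1) = 44.
From column 3, 190 − (47 + 52 + 48) gives (1,3) = 43.
Using main diagonal: 44 + 49 + 52 + ? → (4,4) = 190 − 145 = 45.
The remaining cell in row 1 is (1,4) = 190 − 140 = 50.
The remaining cell in row 4 is (4,2) = 190 − 144 = 46.
Column 2 must total 190; the given cells sum to 148, so (3,2) = 42.
Column 4: 50 + 54 + 45 + ? = 190, so (3,4) = 41.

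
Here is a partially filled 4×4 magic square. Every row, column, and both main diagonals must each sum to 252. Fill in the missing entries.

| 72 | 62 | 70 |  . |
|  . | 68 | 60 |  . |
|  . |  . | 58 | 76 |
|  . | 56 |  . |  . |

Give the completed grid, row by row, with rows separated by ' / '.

Row 1: 72 + 62 + 70 + ? = 252, so (1,4) = 48.
Column 2 needs 252; the known cells sum to 186, so (3,2) = 66.
From column 3, 252 − (70 + 60 + 58) gives (4,3) = 64.
The remaining cell in main diagonal is (4,4) = 252 − 198 = 54.
Anti-diagonal needs 252; the known cells sum to 174, so (4,1) = 78.
Using row 3: 66 + 58 + 76 + ? → (3,1) = 252 − 200 = 52.
Column 1: 72 + 52 + 78 + ? = 252, so (2,1) = 50.
Column 4: 48 + 76 + 54 + ? = 252, so (2,4) = 74.

72 62 70 48 / 50 68 60 74 / 52 66 58 76 / 78 56 64 54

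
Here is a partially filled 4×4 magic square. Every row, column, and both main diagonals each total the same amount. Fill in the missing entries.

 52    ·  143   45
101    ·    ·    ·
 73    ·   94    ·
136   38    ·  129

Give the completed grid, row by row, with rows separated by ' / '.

52 122 143 45 / 101 87 66 108 / 73 115 94 80 / 136 38 59 129

Column 1 is already complete: 52 + 101 + 73 + 136 = 362, so that is the magic constant.
Using row 1: 52 + 143 + 45 + ? → (1,2) = 362 − 240 = 122.
Row 4 must total 362; the given cells sum to 303, so (4,3) = 59.
Column 3: 143 + 94 + 59 + ? = 362, so (2,3) = 66.
Using main diagonal: 52 + 94 + 129 + ? → (2,2) = 362 − 275 = 87.
Anti-diagonal needs 362; the known cells sum to 247, so (3,2) = 115.
From row 2, 362 − (101 + 87 + 66) gives (2,4) = 108.
The remaining cell in row 3 is (3,4) = 362 − 282 = 80.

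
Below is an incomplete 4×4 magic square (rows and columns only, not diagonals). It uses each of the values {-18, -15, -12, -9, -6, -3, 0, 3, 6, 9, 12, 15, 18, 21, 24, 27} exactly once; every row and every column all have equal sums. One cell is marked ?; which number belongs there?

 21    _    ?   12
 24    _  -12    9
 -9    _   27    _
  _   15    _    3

-15

The 16 entries sum to 72, so each line sums to 72/4 = 18.
From row 2, 18 − (24 + (-12) + 9) gives (2,2) = -3.
From column 1, 18 − (21 + 24 + (-9)) gives (4,1) = -18.
The remaining cell in column 4 is (3,4) = 18 − 24 = -6.
From row 3, 18 − (-9 + 27 + (-6)) gives (3,2) = 6.
From row 4, 18 − (-18 + 15 + 3) gives (4,3) = 18.
Column 2: -3 + 6 + 15 + ? = 18, so (1,2) = 0.
Column 3: -12 + 27 + 18 + ? = 18, so (1,3) = -15.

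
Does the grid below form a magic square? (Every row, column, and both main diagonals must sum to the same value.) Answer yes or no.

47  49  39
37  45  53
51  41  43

Row 1: 47 + 49 + 39 = 135.
Row 2: 37 + 45 + 53 = 135.
Row 3: 51 + 41 + 43 = 135.
Column 1: 47 + 37 + 51 = 135.
Column 2: 49 + 45 + 41 = 135.
Column 3: 39 + 53 + 43 = 135.
Main diagonal: 47 + 45 + 43 = 135.
Anti-diagonal: 39 + 45 + 51 = 135.
All lines sum to 135.

Yes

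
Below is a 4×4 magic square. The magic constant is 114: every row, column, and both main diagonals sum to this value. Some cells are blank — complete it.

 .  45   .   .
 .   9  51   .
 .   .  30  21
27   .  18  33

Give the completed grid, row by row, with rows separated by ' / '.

Using row 4: 27 + 18 + 33 + ? → (4,2) = 114 − 78 = 36.
Column 2 needs 114; the known cells sum to 90, so (3,2) = 24.
From column 3, 114 − (51 + 30 + 18) gives (1,3) = 15.
From main diagonal, 114 − (9 + 30 + 33) gives (1,1) = 42.
Using anti-diagonal: 51 + 24 + 27 + ? → (1,4) = 114 − 102 = 12.
Row 3 needs 114; the known cells sum to 75, so (3,1) = 39.
Column 1 needs 114; the known cells sum to 108, so (2,1) = 6.
Column 4 needs 114; the known cells sum to 66, so (2,4) = 48.

42 45 15 12 / 6 9 51 48 / 39 24 30 21 / 27 36 18 33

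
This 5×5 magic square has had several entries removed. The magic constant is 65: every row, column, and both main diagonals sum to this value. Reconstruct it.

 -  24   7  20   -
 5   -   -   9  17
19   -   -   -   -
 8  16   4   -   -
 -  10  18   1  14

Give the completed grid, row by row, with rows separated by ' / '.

11 24 7 20 3 / 5 13 21 9 17 / 19 2 15 23 6 / 8 16 4 12 25 / 22 10 18 1 14

The remaining cell in row 5 is (5,1) = 65 − 43 = 22.
The remaining cell in column 1 is (1,1) = 65 − 54 = 11.
Using row 1: 11 + 24 + 7 + 20 + ? → (1,5) = 65 − 62 = 3.
Using anti-diagonal: 3 + 9 + 16 + 22 + ? → (3,3) = 65 − 50 = 15.
Column 3 needs 65; the known cells sum to 44, so (2,3) = 21.
Row 2 must total 65; the given cells sum to 52, so (2,2) = 13.
Column 2 must total 65; the given cells sum to 63, so (3,2) = 2.
Using main diagonal: 11 + 13 + 15 + 14 + ? → (4,4) = 65 − 53 = 12.
Row 4 needs 65; the known cells sum to 40, so (4,5) = 25.
Column 4 must total 65; the given cells sum to 42, so (3,4) = 23.
Column 5 must total 65; the given cells sum to 59, so (3,5) = 6.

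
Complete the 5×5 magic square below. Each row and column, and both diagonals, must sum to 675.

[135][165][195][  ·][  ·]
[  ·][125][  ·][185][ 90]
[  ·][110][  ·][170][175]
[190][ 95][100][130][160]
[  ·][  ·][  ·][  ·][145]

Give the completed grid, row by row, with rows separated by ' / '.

Column 2: 165 + 125 + 110 + 95 + ? = 675, so (5,2) = 180.
Column 5 must total 675; the given cells sum to 570, so (1,5) = 105.
The remaining cell in main diagonal is (3,3) = 675 − 535 = 140.
The remaining cell in anti-diagonal is (5,1) = 675 − 525 = 150.
Using row 1: 135 + 165 + 195 + 105 + ? → (1,4) = 675 − 600 = 75.
Using row 3: 110 + 140 + 170 + 175 + ? → (3,1) = 675 − 595 = 80.
From column 1, 675 − (135 + 80 + 190 + 150) gives (2,1) = 120.
Column 4 must total 675; the given cells sum to 560, so (5,4) = 115.
Row 2 must total 675; the given cells sum to 520, so (2,3) = 155.
Row 5: 150 + 180 + 115 + 145 + ? = 675, so (5,3) = 85.

135 165 195 75 105 / 120 125 155 185 90 / 80 110 140 170 175 / 190 95 100 130 160 / 150 180 85 115 145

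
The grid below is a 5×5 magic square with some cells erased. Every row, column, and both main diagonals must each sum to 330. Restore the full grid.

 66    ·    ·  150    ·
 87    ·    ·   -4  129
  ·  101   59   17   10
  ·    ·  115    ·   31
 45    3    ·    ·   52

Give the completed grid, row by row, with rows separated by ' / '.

66 24 -18 150 108 / 87 80 38 -4 129 / 143 101 59 17 10 / -11 122 115 73 31 / 45 3 136 94 52

Using row 3: 101 + 59 + 17 + 10 + ? → (3,1) = 330 − 187 = 143.
Column 1: 66 + 87 + 143 + 45 + ? = 330, so (4,1) = -11.
Column 5 must total 330; the given cells sum to 222, so (1,5) = 108.
Anti-diagonal: 108 + (-4) + 59 + 45 + ? = 330, so (4,2) = 122.
The remaining cell in row 4 is (4,4) = 330 − 257 = 73.
Column 4: 150 + (-4) + 17 + 73 + ? = 330, so (5,4) = 94.
Main diagonal must total 330; the given cells sum to 250, so (2,2) = 80.
Row 2: 87 + 80 + (-4) + 129 + ? = 330, so (2,3) = 38.
The remaining cell in row 5 is (5,3) = 330 − 194 = 136.
Column 2: 80 + 101 + 122 + 3 + ? = 330, so (1,2) = 24.
The remaining cell in column 3 is (1,3) = 330 − 348 = -18.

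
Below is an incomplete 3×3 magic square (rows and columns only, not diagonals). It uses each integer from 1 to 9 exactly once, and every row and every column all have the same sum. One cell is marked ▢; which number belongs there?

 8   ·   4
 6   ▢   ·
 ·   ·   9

The entries are 1 through 9, which sum to 45, so each line sums to 45/3 = 15.
Using row 1: 8 + 4 + ? → (1,2) = 15 − 12 = 3.
The remaining cell in column 1 is (3,1) = 15 − 14 = 1.
From column 3, 15 − (4 + 9) gives (2,3) = 2.
Using row 2: 6 + 2 + ? → (2,2) = 15 − 8 = 7.

7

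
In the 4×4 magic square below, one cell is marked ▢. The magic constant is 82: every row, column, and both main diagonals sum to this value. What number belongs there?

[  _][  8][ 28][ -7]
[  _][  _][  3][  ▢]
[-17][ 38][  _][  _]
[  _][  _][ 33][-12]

58

Row 1 needs 82; the known cells sum to 29, so (1,1) = 53.
Using column 3: 28 + 3 + 33 + ? → (3,3) = 82 − 64 = 18.
Main diagonal must total 82; the given cells sum to 59, so (2,2) = 23.
Anti-diagonal must total 82; the given cells sum to 34, so (4,1) = 48.
Row 3: -17 + 38 + 18 + ? = 82, so (3,4) = 43.
Row 4 must total 82; the given cells sum to 69, so (4,2) = 13.
Column 1 must total 82; the given cells sum to 84, so (2,1) = -2.
Using column 4: -7 + 43 + (-12) + ? → (2,4) = 82 − 24 = 58.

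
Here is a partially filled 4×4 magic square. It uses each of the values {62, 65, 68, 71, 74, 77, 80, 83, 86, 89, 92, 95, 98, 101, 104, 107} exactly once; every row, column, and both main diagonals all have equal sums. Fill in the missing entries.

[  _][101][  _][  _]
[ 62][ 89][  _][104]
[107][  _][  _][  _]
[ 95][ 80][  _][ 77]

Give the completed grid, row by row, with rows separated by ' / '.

74 101 71 92 / 62 89 83 104 / 107 68 98 65 / 95 80 86 77

The 16 entries sum to 1352, so each line sums to 1352/4 = 338.
From row 2, 338 − (62 + 89 + 104) gives (2,3) = 83.
Row 4 needs 338; the known cells sum to 252, so (4,3) = 86.
Column 1 needs 338; the known cells sum to 264, so (1,1) = 74.
Column 2 needs 338; the known cells sum to 270, so (3,2) = 68.
Main diagonal: 74 + 89 + 77 + ? = 338, so (3,3) = 98.
Anti-diagonal must total 338; the given cells sum to 246, so (1,4) = 92.
Row 1 must total 338; the given cells sum to 267, so (1,3) = 71.
Using row 3: 107 + 68 + 98 + ? → (3,4) = 338 − 273 = 65.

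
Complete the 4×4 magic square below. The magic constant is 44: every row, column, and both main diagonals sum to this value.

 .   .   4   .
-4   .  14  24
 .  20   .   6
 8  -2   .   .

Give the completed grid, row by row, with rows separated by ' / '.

Row 2 must total 44; the given cells sum to 34, so (2,2) = 10.
Using column 2: 10 + 20 + (-2) + ? → (1,2) = 44 − 28 = 16.
Anti-diagonal needs 44; the known cells sum to 42, so (1,4) = 2.
Row 1 needs 44; the known cells sum to 22, so (1,1) = 22.
Column 1: 22 + (-4) + 8 + ? = 44, so (3,1) = 18.
Column 4 needs 44; the known cells sum to 32, so (4,4) = 12.
Main diagonal must total 44; the given cells sum to 44, so (3,3) = 0.
From row 4, 44 − (8 + (-2) + 12) gives (4,3) = 26.

22 16 4 2 / -4 10 14 24 / 18 20 0 6 / 8 -2 26 12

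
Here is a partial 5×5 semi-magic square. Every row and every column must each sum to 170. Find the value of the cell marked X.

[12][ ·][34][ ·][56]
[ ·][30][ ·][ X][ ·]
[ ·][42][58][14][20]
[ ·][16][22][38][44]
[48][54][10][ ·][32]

The remaining cell in row 3 is (3,1) = 170 − 134 = 36.
Row 4 needs 170; the known cells sum to 120, so (4,1) = 50.
Row 5: 48 + 54 + 10 + 32 + ? = 170, so (5,4) = 26.
The remaining cell in column 1 is (2,1) = 170 − 146 = 24.
Column 2 needs 170; the known cells sum to 142, so (1,2) = 28.
Column 3 must total 170; the given cells sum to 124, so (2,3) = 46.
The remaining cell in column 5 is (2,5) = 170 − 152 = 18.
Row 1 needs 170; the known cells sum to 130, so (1,4) = 40.
Row 2 must total 170; the given cells sum to 118, so (2,4) = 52.

52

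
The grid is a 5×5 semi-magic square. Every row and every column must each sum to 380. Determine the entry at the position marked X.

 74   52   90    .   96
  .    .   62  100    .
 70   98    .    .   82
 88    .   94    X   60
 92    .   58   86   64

72

The remaining cell in row 1 is (1,4) = 380 − 312 = 68.
Row 5 needs 380; the known cells sum to 300, so (5,2) = 80.
Column 1 must total 380; the given cells sum to 324, so (2,1) = 56.
From column 3, 380 − (90 + 62 + 94 + 58) gives (3,3) = 76.
Column 5 needs 380; the known cells sum to 302, so (2,5) = 78.
The remaining cell in row 2 is (2,2) = 380 − 296 = 84.
Using row 3: 70 + 98 + 76 + 82 + ? → (3,4) = 380 − 326 = 54.
The remaining cell in column 2 is (4,2) = 380 − 314 = 66.
Using column 4: 68 + 100 + 54 + 86 + ? → (4,4) = 380 − 308 = 72.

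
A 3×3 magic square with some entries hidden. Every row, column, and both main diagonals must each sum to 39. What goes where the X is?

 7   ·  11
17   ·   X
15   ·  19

9

The remaining cell in row 1 is (1,2) = 39 − 18 = 21.
The remaining cell in row 3 is (3,2) = 39 − 34 = 5.
Column 2 must total 39; the given cells sum to 26, so (2,2) = 13.
Column 3: 11 + 19 + ? = 39, so (2,3) = 9.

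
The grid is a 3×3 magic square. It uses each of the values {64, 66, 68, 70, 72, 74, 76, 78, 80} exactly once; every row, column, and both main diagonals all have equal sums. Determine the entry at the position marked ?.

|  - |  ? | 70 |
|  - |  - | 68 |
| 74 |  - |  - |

The 9 entries sum to 648, so each line sums to 648/3 = 216.
Using column 3: 70 + 68 + ? → (3,3) = 216 − 138 = 78.
The remaining cell in anti-diagonal is (2,2) = 216 − 144 = 72.
Row 2 must total 216; the given cells sum to 140, so (2,1) = 76.
Using row 3: 74 + 78 + ? → (3,2) = 216 − 152 = 64.
From column 1, 216 − (76 + 74) gives (1,1) = 66.
Column 2 must total 216; the given cells sum to 136, so (1,2) = 80.

80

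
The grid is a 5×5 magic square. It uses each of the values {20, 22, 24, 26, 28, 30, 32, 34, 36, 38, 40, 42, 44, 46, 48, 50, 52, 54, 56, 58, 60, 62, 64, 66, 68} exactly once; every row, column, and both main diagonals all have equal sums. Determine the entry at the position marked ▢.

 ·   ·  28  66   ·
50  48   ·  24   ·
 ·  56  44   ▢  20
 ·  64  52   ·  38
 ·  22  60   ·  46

32

The 25 entries sum to 1100, so each line sums to 1100/5 = 220.
From column 2, 220 − (48 + 56 + 64 + 22) gives (1,2) = 30.
Column 3: 28 + 44 + 52 + 60 + ? = 220, so (2,3) = 36.
Row 2: 50 + 48 + 36 + 24 + ? = 220, so (2,5) = 62.
From column 5, 220 − (62 + 20 + 38 + 46) gives (1,5) = 54.
Anti-diagonal: 54 + 24 + 44 + 64 + ? = 220, so (5,1) = 34.
Row 1 needs 220; the known cells sum to 178, so (1,1) = 42.
The remaining cell in row 5 is (5,4) = 220 − 162 = 58.
Main diagonal must total 220; the given cells sum to 180, so (4,4) = 40.
The remaining cell in row 4 is (4,1) = 220 − 194 = 26.
Column 1 needs 220; the known cells sum to 152, so (3,1) = 68.
Using column 4: 66 + 24 + 40 + 58 + ? → (3,4) = 220 − 188 = 32.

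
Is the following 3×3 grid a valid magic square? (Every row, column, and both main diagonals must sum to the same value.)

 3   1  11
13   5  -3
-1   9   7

Row 1: 3 + 1 + 11 = 15.
Row 2: 13 + 5 + (-3) = 15.
Row 3: -1 + 9 + 7 = 15.
Column 1: 3 + 13 + (-1) = 15.
Column 2: 1 + 5 + 9 = 15.
Column 3: 11 + (-3) + 7 = 15.
Main diagonal: 3 + 5 + 7 = 15.
Anti-diagonal: 11 + 5 + (-1) = 15.
All lines sum to 15.

Yes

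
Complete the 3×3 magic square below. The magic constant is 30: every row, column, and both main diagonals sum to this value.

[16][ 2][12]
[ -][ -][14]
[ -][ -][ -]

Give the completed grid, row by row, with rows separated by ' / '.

The remaining cell in column 3 is (3,3) = 30 − 26 = 4.
The remaining cell in main diagonal is (2,2) = 30 − 20 = 10.
From anti-diagonal, 30 − (12 + 10) gives (3,1) = 8.
Row 2 needs 30; the known cells sum to 24, so (2,1) = 6.
Row 3 needs 30; the known cells sum to 12, so (3,2) = 18.

16 2 12 / 6 10 14 / 8 18 4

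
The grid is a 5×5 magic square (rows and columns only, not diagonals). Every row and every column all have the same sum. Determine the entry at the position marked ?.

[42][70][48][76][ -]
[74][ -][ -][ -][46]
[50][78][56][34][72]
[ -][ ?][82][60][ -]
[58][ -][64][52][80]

44

Row 3 is complete and sums to 290; that is the magic constant.
From row 1, 290 − (42 + 70 + 48 + 76) gives (1,5) = 54.
Row 5 must total 290; the given cells sum to 254, so (5,2) = 36.
Column 1 must total 290; the given cells sum to 224, so (4,1) = 66.
Column 3 must total 290; the given cells sum to 250, so (2,3) = 40.
From column 4, 290 − (76 + 34 + 60 + 52) gives (2,4) = 68.
From column 5, 290 − (54 + 46 + 72 + 80) gives (4,5) = 38.
Row 2 needs 290; the known cells sum to 228, so (2,2) = 62.
Using row 4: 66 + 82 + 60 + 38 + ? → (4,2) = 290 − 246 = 44.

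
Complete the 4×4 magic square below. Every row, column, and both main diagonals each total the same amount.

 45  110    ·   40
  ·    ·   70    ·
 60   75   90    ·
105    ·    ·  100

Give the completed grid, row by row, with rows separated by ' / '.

Anti-diagonal is already complete: 40 + 70 + 75 + 105 = 290, so that is the magic constant.
Row 1 must total 290; the given cells sum to 195, so (1,3) = 95.
Row 3 needs 290; the known cells sum to 225, so (3,4) = 65.
Column 1 needs 290; the known cells sum to 210, so (2,1) = 80.
The remaining cell in column 3 is (4,3) = 290 − 255 = 35.
From column 4, 290 − (40 + 65 + 100) gives (2,4) = 85.
From main diagonal, 290 − (45 + 90 + 100) gives (2,2) = 55.
Row 4 needs 290; the known cells sum to 240, so (4,2) = 50.

45 110 95 40 / 80 55 70 85 / 60 75 90 65 / 105 50 35 100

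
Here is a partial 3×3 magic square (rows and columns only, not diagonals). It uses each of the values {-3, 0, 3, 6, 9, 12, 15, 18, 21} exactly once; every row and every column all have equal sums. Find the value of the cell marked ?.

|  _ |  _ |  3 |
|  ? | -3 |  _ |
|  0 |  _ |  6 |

12

The 9 entries sum to 81, so each line sums to 81/3 = 27.
Row 3 needs 27; the known cells sum to 6, so (3,2) = 21.
Using column 2: -3 + 21 + ? → (1,2) = 27 − 18 = 9.
Using column 3: 3 + 6 + ? → (2,3) = 27 − 9 = 18.
Row 1 must total 27; the given cells sum to 12, so (1,1) = 15.
Using row 2: -3 + 18 + ? → (2,1) = 27 − 15 = 12.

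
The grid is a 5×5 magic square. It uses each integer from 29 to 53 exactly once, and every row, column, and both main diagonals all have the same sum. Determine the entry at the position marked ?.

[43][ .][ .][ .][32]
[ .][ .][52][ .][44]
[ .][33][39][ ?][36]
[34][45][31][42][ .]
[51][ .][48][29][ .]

The entries are 29 through 53, which sum to 1025, so each line sums to 1025/5 = 205.
Row 4: 34 + 45 + 31 + 42 + ? = 205, so (4,5) = 53.
Column 3 needs 205; the known cells sum to 170, so (1,3) = 35.
From column 5, 205 − (32 + 44 + 36 + 53) gives (5,5) = 40.
Using main diagonal: 43 + 39 + 42 + 40 + ? → (2,2) = 205 − 164 = 41.
Anti-diagonal needs 205; the known cells sum to 167, so (2,4) = 38.
Using row 2: 41 + 52 + 38 + 44 + ? → (2,1) = 205 − 175 = 30.
Row 5: 51 + 48 + 29 + 40 + ? = 205, so (5,2) = 37.
The remaining cell in column 1 is (3,1) = 205 − 158 = 47.
Using column 2: 41 + 33 + 45 + 37 + ? → (1,2) = 205 − 156 = 49.
Row 1 needs 205; the known cells sum to 159, so (1,4) = 46.
Row 3 must total 205; the given cells sum to 155, so (3,4) = 50.

50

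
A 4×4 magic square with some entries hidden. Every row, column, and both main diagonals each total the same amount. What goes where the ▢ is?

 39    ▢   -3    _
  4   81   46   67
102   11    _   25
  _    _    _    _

74

Row 2 is complete and sums to 198; that is the magic constant.
From row 3, 198 − (102 + 11 + 25) gives (3,3) = 60.
From column 1, 198 − (39 + 4 + 102) gives (4,1) = 53.
The remaining cell in column 3 is (4,3) = 198 − 103 = 95.
Main diagonal: 39 + 81 + 60 + ? = 198, so (4,4) = 18.
The remaining cell in anti-diagonal is (1,4) = 198 − 110 = 88.
From row 1, 198 − (39 + (-3) + 88) gives (1,2) = 74.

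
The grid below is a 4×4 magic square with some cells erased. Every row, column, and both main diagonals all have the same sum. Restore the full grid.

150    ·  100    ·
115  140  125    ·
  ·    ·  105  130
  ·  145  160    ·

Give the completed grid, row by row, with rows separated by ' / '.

150 85 100 155 / 115 140 125 110 / 135 120 105 130 / 90 145 160 95

Column 3 is already complete: 100 + 125 + 105 + 160 = 490, so that is the magic constant.
Row 2 needs 490; the known cells sum to 380, so (2,4) = 110.
From main diagonal, 490 − (150 + 140 + 105) gives (4,4) = 95.
From row 4, 490 − (145 + 160 + 95) gives (4,1) = 90.
From column 1, 490 − (150 + 115 + 90) gives (3,1) = 135.
From column 4, 490 − (110 + 130 + 95) gives (1,4) = 155.
Anti-diagonal needs 490; the known cells sum to 370, so (3,2) = 120.
Row 1 needs 490; the known cells sum to 405, so (1,2) = 85.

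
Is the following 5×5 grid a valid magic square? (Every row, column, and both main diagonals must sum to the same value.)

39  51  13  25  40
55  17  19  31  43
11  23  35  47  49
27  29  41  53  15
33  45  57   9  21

Row 1: 39 + 51 + 13 + 25 + 40 = 168.
Row 2: 55 + 17 + 19 + 31 + 43 = 165.
Row 3: 11 + 23 + 35 + 47 + 49 = 165.
Row 4: 27 + 29 + 41 + 53 + 15 = 165.
Row 5: 33 + 45 + 57 + 9 + 21 = 165.
Column 1: 39 + 55 + 11 + 27 + 33 = 165.
Column 2: 51 + 17 + 23 + 29 + 45 = 165.
Column 3: 13 + 19 + 35 + 41 + 57 = 165.
Column 4: 25 + 31 + 47 + 53 + 9 = 165.
Column 5: 40 + 43 + 49 + 15 + 21 = 168.
Main diagonal: 39 + 17 + 35 + 53 + 21 = 165.
Anti-diagonal: 40 + 31 + 35 + 29 + 33 = 168.

No — row 4 sums to 165 but anti-diagonal sums to 168.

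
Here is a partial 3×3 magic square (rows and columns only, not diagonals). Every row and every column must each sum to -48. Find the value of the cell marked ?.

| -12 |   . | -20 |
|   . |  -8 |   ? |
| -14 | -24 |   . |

Row 1: -12 + (-20) + ? = -48, so (1,2) = -16.
From row 3, -48 − (-14 + (-24)) gives (3,3) = -10.
Column 1 must total -48; the given cells sum to -26, so (2,1) = -22.
Column 3 must total -48; the given cells sum to -30, so (2,3) = -18.

-18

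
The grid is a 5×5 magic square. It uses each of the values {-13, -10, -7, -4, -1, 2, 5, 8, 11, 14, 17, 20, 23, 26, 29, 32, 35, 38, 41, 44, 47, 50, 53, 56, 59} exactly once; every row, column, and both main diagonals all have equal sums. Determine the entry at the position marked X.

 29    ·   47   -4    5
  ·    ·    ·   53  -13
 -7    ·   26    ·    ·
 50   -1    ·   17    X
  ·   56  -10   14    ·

The 25 entries sum to 575, so each line sums to 575/5 = 115.
From row 1, 115 − (29 + 47 + (-4) + 5) gives (1,2) = 38.
The remaining cell in column 4 is (3,4) = 115 − 80 = 35.
The remaining cell in anti-diagonal is (5,1) = 115 − 83 = 32.
Using row 5: 32 + 56 + (-10) + 14 + ? → (5,5) = 115 − 92 = 23.
Using column 1: 29 + (-7) + 50 + 32 + ? → (2,1) = 115 − 104 = 11.
Using main diagonal: 29 + 26 + 17 + 23 + ? → (2,2) = 115 − 95 = 20.
Row 2 needs 115; the known cells sum to 71, so (2,3) = 44.
Column 2 needs 115; the known cells sum to 113, so (3,2) = 2.
From column 3, 115 − (47 + 44 + 26 + (-10)) gives (4,3) = 8.
Row 3 must total 115; the given cells sum to 56, so (3,5) = 59.
The remaining cell in row 4 is (4,5) = 115 − 74 = 41.

41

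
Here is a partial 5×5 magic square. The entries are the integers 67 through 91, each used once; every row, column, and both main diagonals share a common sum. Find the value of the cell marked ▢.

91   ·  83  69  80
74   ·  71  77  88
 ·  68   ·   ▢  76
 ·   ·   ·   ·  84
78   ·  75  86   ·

The entries are 67 through 91, which sum to 1975, so each line sums to 1975/5 = 395.
Using row 1: 91 + 83 + 69 + 80 + ? → (1,2) = 395 − 323 = 72.
The remaining cell in row 2 is (2,2) = 395 − 310 = 85.
The remaining cell in column 5 is (5,5) = 395 − 328 = 67.
Using row 5: 78 + 75 + 86 + 67 + ? → (5,2) = 395 − 306 = 89.
Column 2: 72 + 85 + 68 + 89 + ? = 395, so (4,2) = 81.
The remaining cell in anti-diagonal is (3,3) = 395 − 316 = 79.
Column 3 must total 395; the given cells sum to 308, so (4,3) = 87.
The remaining cell in main diagonal is (4,4) = 395 − 322 = 73.
Using row 4: 81 + 87 + 73 + 84 + ? → (4,1) = 395 − 325 = 70.
Using column 1: 91 + 74 + 70 + 78 + ? → (3,1) = 395 − 313 = 82.
Column 4 must total 395; the given cells sum to 305, so (3,4) = 90.

90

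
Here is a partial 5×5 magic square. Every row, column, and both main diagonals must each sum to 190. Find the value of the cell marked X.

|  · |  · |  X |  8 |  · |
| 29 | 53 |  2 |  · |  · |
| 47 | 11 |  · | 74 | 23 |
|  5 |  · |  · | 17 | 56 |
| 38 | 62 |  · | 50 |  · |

Row 3: 47 + 11 + 74 + 23 + ? = 190, so (3,3) = 35.
Column 1 needs 190; the known cells sum to 119, so (1,1) = 71.
Column 4 needs 190; the known cells sum to 149, so (2,4) = 41.
Main diagonal needs 190; the known cells sum to 176, so (5,5) = 14.
Row 2 must total 190; the given cells sum to 125, so (2,5) = 65.
Row 5 must total 190; the given cells sum to 164, so (5,3) = 26.
From column 5, 190 − (65 + 23 + 56 + 14) gives (1,5) = 32.
From anti-diagonal, 190 − (32 + 41 + 35 + 38) gives (4,2) = 44.
Row 4: 5 + 44 + 17 + 56 + ? = 190, so (4,3) = 68.
Column 2 needs 190; the known cells sum to 170, so (1,2) = 20.
The remaining cell in column 3 is (1,3) = 190 − 131 = 59.

59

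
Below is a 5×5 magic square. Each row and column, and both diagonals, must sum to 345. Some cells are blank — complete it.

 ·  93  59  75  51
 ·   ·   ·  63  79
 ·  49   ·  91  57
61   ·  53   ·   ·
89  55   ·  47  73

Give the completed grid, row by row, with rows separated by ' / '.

Row 1: 93 + 59 + 75 + 51 + ? = 345, so (1,1) = 67.
Row 5: 89 + 55 + 47 + 73 + ? = 345, so (5,3) = 81.
Column 4 needs 345; the known cells sum to 276, so (4,4) = 69.
Column 5: 51 + 79 + 57 + 73 + ? = 345, so (4,5) = 85.
Row 4 needs 345; the known cells sum to 268, so (4,2) = 77.
From column 2, 345 − (93 + 49 + 77 + 55) gives (2,2) = 71.
From main diagonal, 345 − (67 + 71 + 69 + 73) gives (3,3) = 65.
Using row 3: 49 + 65 + 91 + 57 + ? → (3,1) = 345 − 262 = 83.
Column 1: 67 + 83 + 61 + 89 + ? = 345, so (2,1) = 45.
Column 3: 59 + 65 + 53 + 81 + ? = 345, so (2,3) = 87.

67 93 59 75 51 / 45 71 87 63 79 / 83 49 65 91 57 / 61 77 53 69 85 / 89 55 81 47 73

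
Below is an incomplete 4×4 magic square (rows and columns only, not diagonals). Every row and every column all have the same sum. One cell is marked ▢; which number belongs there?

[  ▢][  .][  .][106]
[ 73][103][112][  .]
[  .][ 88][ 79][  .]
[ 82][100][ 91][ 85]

Row 4 is complete and sums to 358; that is the magic constant.
From row 2, 358 − (73 + 103 + 112) gives (2,4) = 70.
Using column 2: 103 + 88 + 100 + ? → (1,2) = 358 − 291 = 67.
Column 3 must total 358; the given cells sum to 282, so (1,3) = 76.
Column 4 needs 358; the known cells sum to 261, so (3,4) = 97.
Using row 1: 67 + 76 + 106 + ? → (1,1) = 358 − 249 = 109.

109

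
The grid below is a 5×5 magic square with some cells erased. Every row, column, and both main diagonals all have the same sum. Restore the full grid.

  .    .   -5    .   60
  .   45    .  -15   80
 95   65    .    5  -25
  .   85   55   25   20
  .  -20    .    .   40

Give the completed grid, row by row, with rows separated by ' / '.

Column 5 is already complete: 60 + 80 + -25 + 20 + 40 = 175, so that is the magic constant.
Using row 3: 95 + 65 + 5 + (-25) + ? → (3,3) = 175 − 140 = 35.
The remaining cell in row 4 is (4,1) = 175 − 185 = -10.
Using column 2: 45 + 65 + 85 + (-20) + ? → (1,2) = 175 − 175 = 0.
Main diagonal: 45 + 35 + 25 + 40 + ? = 175, so (1,1) = 30.
Anti-diagonal needs 175; the known cells sum to 165, so (5,1) = 10.
The remaining cell in row 1 is (1,4) = 175 − 85 = 90.
Column 1: 30 + 95 + (-10) + 10 + ? = 175, so (2,1) = 50.
The remaining cell in column 4 is (5,4) = 175 − 105 = 70.
Using row 2: 50 + 45 + (-15) + 80 + ? → (2,3) = 175 − 160 = 15.
Using row 5: 10 + (-20) + 70 + 40 + ? → (5,3) = 175 − 100 = 75.

30 0 -5 90 60 / 50 45 15 -15 80 / 95 65 35 5 -25 / -10 85 55 25 20 / 10 -20 75 70 40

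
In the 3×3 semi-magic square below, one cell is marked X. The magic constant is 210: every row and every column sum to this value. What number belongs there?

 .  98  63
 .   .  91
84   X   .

Row 1 needs 210; the known cells sum to 161, so (1,1) = 49.
From column 1, 210 − (49 + 84) gives (2,1) = 77.
The remaining cell in column 3 is (3,3) = 210 − 154 = 56.
From row 2, 210 − (77 + 91) gives (2,2) = 42.
Row 3 needs 210; the known cells sum to 140, so (3,2) = 70.

70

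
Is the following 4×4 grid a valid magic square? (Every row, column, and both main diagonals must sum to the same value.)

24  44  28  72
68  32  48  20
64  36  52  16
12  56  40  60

Row 1: 24 + 44 + 28 + 72 = 168.
Row 2: 68 + 32 + 48 + 20 = 168.
Row 3: 64 + 36 + 52 + 16 = 168.
Row 4: 12 + 56 + 40 + 60 = 168.
Column 1: 24 + 68 + 64 + 12 = 168.
Column 2: 44 + 32 + 36 + 56 = 168.
Column 3: 28 + 48 + 52 + 40 = 168.
Column 4: 72 + 20 + 16 + 60 = 168.
Main diagonal: 24 + 32 + 52 + 60 = 168.
Anti-diagonal: 72 + 48 + 36 + 12 = 168.
All lines sum to 168.

Yes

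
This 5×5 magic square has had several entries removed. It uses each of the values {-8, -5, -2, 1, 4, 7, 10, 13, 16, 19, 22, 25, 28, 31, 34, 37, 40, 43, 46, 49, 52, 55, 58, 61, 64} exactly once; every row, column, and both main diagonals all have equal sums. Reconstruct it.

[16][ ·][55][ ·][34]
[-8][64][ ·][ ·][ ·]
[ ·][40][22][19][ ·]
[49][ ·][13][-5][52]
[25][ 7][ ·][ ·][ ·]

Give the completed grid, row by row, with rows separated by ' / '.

The 25 entries sum to 700, so each line sums to 700/5 = 140.
Row 4: 49 + 13 + (-5) + 52 + ? = 140, so (4,2) = 31.
The remaining cell in column 1 is (3,1) = 140 − 82 = 58.
Column 2: 64 + 40 + 31 + 7 + ? = 140, so (1,2) = -2.
Main diagonal: 16 + 64 + 22 + (-5) + ? = 140, so (5,5) = 43.
The remaining cell in anti-diagonal is (2,4) = 140 − 112 = 28.
The remaining cell in row 1 is (1,4) = 140 − 103 = 37.
Using row 3: 58 + 40 + 22 + 19 + ? → (3,5) = 140 − 139 = 1.
Column 4 must total 140; the given cells sum to 79, so (5,4) = 61.
Column 5 must total 140; the given cells sum to 130, so (2,5) = 10.
Row 2: -8 + 64 + 28 + 10 + ? = 140, so (2,3) = 46.
From row 5, 140 − (25 + 7 + 61 + 43) gives (5,3) = 4.

16 -2 55 37 34 / -8 64 46 28 10 / 58 40 22 19 1 / 49 31 13 -5 52 / 25 7 4 61 43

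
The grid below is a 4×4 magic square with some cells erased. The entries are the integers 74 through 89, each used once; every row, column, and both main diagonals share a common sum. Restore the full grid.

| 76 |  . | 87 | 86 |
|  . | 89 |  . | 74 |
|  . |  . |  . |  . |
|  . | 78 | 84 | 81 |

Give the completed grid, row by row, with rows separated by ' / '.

76 77 87 86 / 88 89 75 74 / 79 82 80 85 / 83 78 84 81

The entries are 74 through 89, which sum to 1304, so each line sums to 1304/4 = 326.
Row 1: 76 + 87 + 86 + ? = 326, so (1,2) = 77.
The remaining cell in row 4 is (4,1) = 326 − 243 = 83.
Column 2: 77 + 89 + 78 + ? = 326, so (3,2) = 82.
Using column 4: 86 + 74 + 81 + ? → (3,4) = 326 − 241 = 85.
Main diagonal needs 326; the known cells sum to 246, so (3,3) = 80.
Anti-diagonal must total 326; the given cells sum to 251, so (2,3) = 75.
Using row 2: 89 + 75 + 74 + ? → (2,1) = 326 − 238 = 88.
Row 3 needs 326; the known cells sum to 247, so (3,1) = 79.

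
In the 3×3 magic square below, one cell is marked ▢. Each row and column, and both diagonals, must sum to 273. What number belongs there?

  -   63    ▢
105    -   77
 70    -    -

112

Row 2 needs 273; the known cells sum to 182, so (2,2) = 91.
The remaining cell in column 1 is (1,1) = 273 − 175 = 98.
The remaining cell in column 2 is (3,2) = 273 − 154 = 119.
Main diagonal must total 273; the given cells sum to 189, so (3,3) = 84.
Using anti-diagonal: 91 + 70 + ? → (1,3) = 273 − 161 = 112.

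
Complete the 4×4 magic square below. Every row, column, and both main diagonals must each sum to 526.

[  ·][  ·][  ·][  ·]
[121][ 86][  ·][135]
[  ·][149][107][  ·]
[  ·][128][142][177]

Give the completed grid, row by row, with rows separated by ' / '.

156 163 93 114 / 121 86 184 135 / 170 149 107 100 / 79 128 142 177

The remaining cell in row 2 is (2,3) = 526 − 342 = 184.
Row 4 must total 526; the given cells sum to 447, so (4,1) = 79.
Column 2 must total 526; the given cells sum to 363, so (1,2) = 163.
Column 3 needs 526; the known cells sum to 433, so (1,3) = 93.
Main diagonal needs 526; the known cells sum to 370, so (1,1) = 156.
Using anti-diagonal: 184 + 149 + 79 + ? → (1,4) = 526 − 412 = 114.
Using column 1: 156 + 121 + 79 + ? → (3,1) = 526 − 356 = 170.
The remaining cell in column 4 is (3,4) = 526 − 426 = 100.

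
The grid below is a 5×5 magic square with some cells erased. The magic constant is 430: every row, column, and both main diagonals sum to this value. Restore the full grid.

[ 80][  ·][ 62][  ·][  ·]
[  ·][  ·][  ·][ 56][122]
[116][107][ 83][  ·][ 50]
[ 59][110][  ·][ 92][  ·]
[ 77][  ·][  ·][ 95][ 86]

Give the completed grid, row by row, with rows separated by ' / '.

The remaining cell in row 3 is (3,4) = 430 − 356 = 74.
Column 1 must total 430; the given cells sum to 332, so (2,1) = 98.
Using column 4: 56 + 74 + 92 + 95 + ? → (1,4) = 430 − 317 = 113.
Main diagonal: 80 + 83 + 92 + 86 + ? = 430, so (2,2) = 89.
Anti-diagonal needs 430; the known cells sum to 326, so (1,5) = 104.
Row 1 needs 430; the known cells sum to 359, so (1,2) = 71.
Using row 2: 98 + 89 + 56 + 122 + ? → (2,3) = 430 − 365 = 65.
From column 2, 430 − (71 + 89 + 107 + 110) gives (5,2) = 53.
Column 5: 104 + 122 + 50 + 86 + ? = 430, so (4,5) = 68.
Row 4 needs 430; the known cells sum to 329, so (4,3) = 101.
From row 5, 430 − (77 + 53 + 95 + 86) gives (5,3) = 119.

80 71 62 113 104 / 98 89 65 56 122 / 116 107 83 74 50 / 59 110 101 92 68 / 77 53 119 95 86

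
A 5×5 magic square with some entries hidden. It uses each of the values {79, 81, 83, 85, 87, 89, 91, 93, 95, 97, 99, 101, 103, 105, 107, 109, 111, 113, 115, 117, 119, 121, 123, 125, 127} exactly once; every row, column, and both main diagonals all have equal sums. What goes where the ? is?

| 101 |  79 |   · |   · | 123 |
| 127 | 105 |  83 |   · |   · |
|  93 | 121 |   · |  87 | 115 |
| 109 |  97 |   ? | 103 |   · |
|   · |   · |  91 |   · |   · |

The 25 entries sum to 2575, so each line sums to 2575/5 = 515.
Row 3 must total 515; the given cells sum to 416, so (3,3) = 99.
From column 1, 515 − (101 + 127 + 93 + 109) gives (5,1) = 85.
Using column 2: 79 + 105 + 121 + 97 + ? → (5,2) = 515 − 402 = 113.
From main diagonal, 515 − (101 + 105 + 99 + 103) gives (5,5) = 107.
From anti-diagonal, 515 − (123 + 99 + 97 + 85) gives (2,4) = 111.
From row 2, 515 − (127 + 105 + 83 + 111) gives (2,5) = 89.
Row 5 needs 515; the known cells sum to 396, so (5,4) = 119.
Column 4 must total 515; the given cells sum to 420, so (1,4) = 95.
Column 5 needs 515; the known cells sum to 434, so (4,5) = 81.
Row 1: 101 + 79 + 95 + 123 + ? = 515, so (1,3) = 117.
Using row 4: 109 + 97 + 103 + 81 + ? → (4,3) = 515 − 390 = 125.

125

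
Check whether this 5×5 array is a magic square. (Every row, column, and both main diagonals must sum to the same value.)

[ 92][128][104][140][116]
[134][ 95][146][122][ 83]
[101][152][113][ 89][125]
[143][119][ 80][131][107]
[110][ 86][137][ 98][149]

Row 1: 92 + 128 + 104 + 140 + 116 = 580.
Row 2: 134 + 95 + 146 + 122 + 83 = 580.
Row 3: 101 + 152 + 113 + 89 + 125 = 580.
Row 4: 143 + 119 + 80 + 131 + 107 = 580.
Row 5: 110 + 86 + 137 + 98 + 149 = 580.
Column 1: 92 + 134 + 101 + 143 + 110 = 580.
Column 2: 128 + 95 + 152 + 119 + 86 = 580.
Column 3: 104 + 146 + 113 + 80 + 137 = 580.
Column 4: 140 + 122 + 89 + 131 + 98 = 580.
Column 5: 116 + 83 + 125 + 107 + 149 = 580.
Main diagonal: 92 + 95 + 113 + 131 + 149 = 580.
Anti-diagonal: 116 + 122 + 113 + 119 + 110 = 580.
All lines sum to 580.

Yes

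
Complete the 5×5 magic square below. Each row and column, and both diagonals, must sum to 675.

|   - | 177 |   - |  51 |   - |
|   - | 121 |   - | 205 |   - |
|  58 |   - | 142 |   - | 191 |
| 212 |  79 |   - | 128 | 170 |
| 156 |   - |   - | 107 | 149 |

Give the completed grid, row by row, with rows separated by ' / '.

Row 4 must total 675; the given cells sum to 589, so (4,3) = 86.
Column 4 needs 675; the known cells sum to 491, so (3,4) = 184.
The remaining cell in main diagonal is (1,1) = 675 − 540 = 135.
Using anti-diagonal: 205 + 142 + 79 + 156 + ? → (1,5) = 675 − 582 = 93.
Row 1 needs 675; the known cells sum to 456, so (1,3) = 219.
The remaining cell in row 3 is (3,2) = 675 − 575 = 100.
Column 1 needs 675; the known cells sum to 561, so (2,1) = 114.
Using column 2: 177 + 121 + 100 + 79 + ? → (5,2) = 675 − 477 = 198.
Column 5 must total 675; the given cells sum to 603, so (2,5) = 72.
Row 2 must total 675; the given cells sum to 512, so (2,3) = 163.
Using row 5: 156 + 198 + 107 + 149 + ? → (5,3) = 675 − 610 = 65.

135 177 219 51 93 / 114 121 163 205 72 / 58 100 142 184 191 / 212 79 86 128 170 / 156 198 65 107 149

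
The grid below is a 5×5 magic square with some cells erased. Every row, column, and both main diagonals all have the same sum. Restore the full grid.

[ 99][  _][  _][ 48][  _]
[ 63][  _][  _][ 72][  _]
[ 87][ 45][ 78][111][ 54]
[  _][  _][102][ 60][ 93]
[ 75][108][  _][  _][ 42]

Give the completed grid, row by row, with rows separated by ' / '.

99 57 90 48 81 / 63 96 39 72 105 / 87 45 78 111 54 / 51 69 102 60 93 / 75 108 66 84 42

Row 3 is already complete: 87 + 45 + 78 + 111 + 54 = 375, so that is the magic constant.
Column 1: 99 + 63 + 87 + 75 + ? = 375, so (4,1) = 51.
Column 4 needs 375; the known cells sum to 291, so (5,4) = 84.
Using main diagonal: 99 + 78 + 60 + 42 + ? → (2,2) = 375 − 279 = 96.
Row 4 needs 375; the known cells sum to 306, so (4,2) = 69.
Using row 5: 75 + 108 + 84 + 42 + ? → (5,3) = 375 − 309 = 66.
Column 2: 96 + 45 + 69 + 108 + ? = 375, so (1,2) = 57.
From anti-diagonal, 375 − (72 + 78 + 69 + 75) gives (1,5) = 81.
Row 1: 99 + 57 + 48 + 81 + ? = 375, so (1,3) = 90.
Column 3 needs 375; the known cells sum to 336, so (2,3) = 39.
Using column 5: 81 + 54 + 93 + 42 + ? → (2,5) = 375 − 270 = 105.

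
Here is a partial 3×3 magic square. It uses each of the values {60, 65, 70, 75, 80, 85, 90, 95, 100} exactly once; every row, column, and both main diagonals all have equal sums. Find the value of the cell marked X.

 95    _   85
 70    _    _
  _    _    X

The 9 entries sum to 720, so each line sums to 720/3 = 240.
Row 1: 95 + 85 + ? = 240, so (1,2) = 60.
From column 1, 240 − (95 + 70) gives (3,1) = 75.
Anti-diagonal needs 240; the known cells sum to 160, so (2,2) = 80.
Row 2 needs 240; the known cells sum to 150, so (2,3) = 90.
Column 2 must total 240; the given cells sum to 140, so (3,2) = 100.
Using column 3: 85 + 90 + ? → (3,3) = 240 − 175 = 65.

65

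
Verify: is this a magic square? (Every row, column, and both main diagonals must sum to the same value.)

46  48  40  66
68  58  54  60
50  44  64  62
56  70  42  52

Row 1: 46 + 48 + 40 + 66 = 200.
Row 2: 68 + 58 + 54 + 60 = 240.
Row 3: 50 + 44 + 64 + 62 = 220.
Row 4: 56 + 70 + 42 + 52 = 220.
Column 1: 46 + 68 + 50 + 56 = 220.
Column 2: 48 + 58 + 44 + 70 = 220.
Column 3: 40 + 54 + 64 + 42 = 200.
Column 4: 66 + 60 + 62 + 52 = 240.
Main diagonal: 46 + 58 + 64 + 52 = 220.
Anti-diagonal: 66 + 54 + 44 + 56 = 220.

No — main diagonal sums to 220 but row 2 sums to 240.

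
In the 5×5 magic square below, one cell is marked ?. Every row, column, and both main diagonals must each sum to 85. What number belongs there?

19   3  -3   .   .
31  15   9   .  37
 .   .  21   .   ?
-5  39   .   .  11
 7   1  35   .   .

-1

Row 2: 31 + 15 + 9 + 37 + ? = 85, so (2,4) = -7.
The remaining cell in column 1 is (3,1) = 85 − 52 = 33.
From column 2, 85 − (3 + 15 + 39 + 1) gives (3,2) = 27.
Column 3 needs 85; the known cells sum to 62, so (4,3) = 23.
The remaining cell in anti-diagonal is (1,5) = 85 − 60 = 25.
The remaining cell in row 1 is (1,4) = 85 − 44 = 41.
The remaining cell in row 4 is (4,4) = 85 − 68 = 17.
The remaining cell in main diagonal is (5,5) = 85 − 72 = 13.
Row 5: 7 + 1 + 35 + 13 + ? = 85, so (5,4) = 29.
The remaining cell in column 4 is (3,4) = 85 − 80 = 5.
From column 5, 85 − (25 + 37 + 11 + 13) gives (3,5) = -1.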